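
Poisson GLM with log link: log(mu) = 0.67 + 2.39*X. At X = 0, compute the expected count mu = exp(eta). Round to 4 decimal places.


eta = 0.67 + 2.39 * 0 = 0.6700.
mu = exp(0.6700) = 1.9542.

1.9542


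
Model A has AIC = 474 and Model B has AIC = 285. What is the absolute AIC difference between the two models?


Compute |474 - 285| = 189.
Model B has the smaller AIC.

189


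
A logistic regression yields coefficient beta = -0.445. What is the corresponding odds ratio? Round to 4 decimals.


Odds ratio = exp(beta) = exp(-0.445).
= 0.6408.

0.6408


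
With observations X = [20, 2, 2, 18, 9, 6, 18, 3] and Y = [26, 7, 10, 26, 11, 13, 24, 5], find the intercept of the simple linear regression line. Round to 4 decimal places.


The slope is b1 = 1.0830.
Sample means are xbar = 9.7500 and ybar = 15.2500.
Intercept: b0 = 15.2500 - (1.0830)(9.7500) = 4.6904.

4.6904


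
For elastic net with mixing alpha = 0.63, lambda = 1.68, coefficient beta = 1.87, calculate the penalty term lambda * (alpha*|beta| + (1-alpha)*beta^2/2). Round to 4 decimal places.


L1 component = 0.63 * |1.87| = 1.1781.
L2 component = 0.37 * 1.87^2 / 2 = 0.6469.
Penalty = 1.68 * (1.1781 + 0.6469) = 1.68 * 1.8250 = 3.0660.

3.0660


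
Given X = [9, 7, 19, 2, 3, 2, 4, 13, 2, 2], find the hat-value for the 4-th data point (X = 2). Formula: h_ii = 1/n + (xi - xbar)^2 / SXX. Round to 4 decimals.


n = 10, xbar = 6.3000.
SXX = sum((xi - xbar)^2) = 304.1000.
h = 1/10 + (2 - 6.3000)^2 / 304.1000 = 0.1608.

0.1608


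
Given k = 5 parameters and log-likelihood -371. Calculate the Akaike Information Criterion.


Compute:
2k = 2*5 = 10.
-2*loglik = -2*(-371) = 742.
AIC = 10 + 742 = 752.

752


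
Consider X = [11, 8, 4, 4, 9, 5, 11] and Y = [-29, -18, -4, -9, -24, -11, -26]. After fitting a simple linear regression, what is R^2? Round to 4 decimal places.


Fit the OLS line: b0 = 5.0000, b1 = -3.0000.
SSres = 24.0000.
SStot = 543.4286.
R^2 = 1 - 24.0000/543.4286 = 0.9558.

0.9558


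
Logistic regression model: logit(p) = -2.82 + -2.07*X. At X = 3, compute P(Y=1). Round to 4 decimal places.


Linear predictor: z = -2.82 + -2.07 * 3 = -9.0300.
P = 1/(1 + exp(9.0300)) = 1/(1 + 8349.8596) = 0.0001.

0.0001


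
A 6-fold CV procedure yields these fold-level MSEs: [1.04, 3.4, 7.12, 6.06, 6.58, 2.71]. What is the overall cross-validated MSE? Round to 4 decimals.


Sum of fold MSEs = 26.9100.
Average = 26.9100 / 6 = 4.4850.

4.4850


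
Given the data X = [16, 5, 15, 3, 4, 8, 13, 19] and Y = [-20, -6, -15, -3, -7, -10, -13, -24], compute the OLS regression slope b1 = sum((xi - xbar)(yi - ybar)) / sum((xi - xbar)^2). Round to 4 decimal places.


Calculate xbar = 10.3750, ybar = -12.2500.
S_xx = 263.8750, S_xy = -300.2500.
Using b1 = S_xy / S_xx = -300.2500 / 263.8750, we get b1 = -1.1378.

-1.1378


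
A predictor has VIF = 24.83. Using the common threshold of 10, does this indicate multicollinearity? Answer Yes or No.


The threshold is 10.
VIF = 24.83 is >= 10.
Multicollinearity indication: Yes.

Yes


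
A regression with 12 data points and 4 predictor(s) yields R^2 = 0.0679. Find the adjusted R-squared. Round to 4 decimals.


Using the formula:
(1 - 0.0679) = 0.9321.
Multiply by 11/7: 0.9321 * 11 = 10.2531, then 10.2531 / 7 = 1.4647.
Adj R^2 = 1 - 1.4647 = -0.4647.

-0.4647


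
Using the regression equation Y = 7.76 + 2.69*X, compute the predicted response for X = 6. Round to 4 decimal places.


Predicted value:
Y = 7.76 + (2.69)(6) = 7.76 + 16.1400 = 23.9000.

23.9000


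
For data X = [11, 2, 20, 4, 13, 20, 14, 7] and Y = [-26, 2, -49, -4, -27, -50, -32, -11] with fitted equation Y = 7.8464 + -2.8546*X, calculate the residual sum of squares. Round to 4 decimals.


Predicted values from Y = 7.8464 + -2.8546*X.
Residuals: [-2.4458, -0.1372, 0.2456, -0.4280, 2.2634, -0.7544, 0.1180, 1.1358].
SSres = 13.2403.

13.2403


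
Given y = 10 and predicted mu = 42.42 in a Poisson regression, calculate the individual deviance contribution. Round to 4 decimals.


y/mu = 10/42.42 = 0.235738 (approx.), and ln(10/42.42) = -1.445035.
y * ln(y/mu) = 10 * -1.445035 = -14.450350.
y - mu = -32.42.
D = 2 * (-14.450350 - -32.42) = 35.939300, which rounds to 35.9393.

35.9393


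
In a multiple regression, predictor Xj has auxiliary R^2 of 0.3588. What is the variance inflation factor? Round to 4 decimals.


Denominator: 1 - 0.3588 = 0.6412.
VIF = 1 / 0.6412 = 1.5596.

1.5596


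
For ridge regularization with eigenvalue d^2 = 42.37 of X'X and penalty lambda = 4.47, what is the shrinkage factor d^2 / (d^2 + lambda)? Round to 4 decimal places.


Denominator = d^2 + lambda = 42.37 + 4.47 = 46.8400.
Shrinkage = 42.37 / 46.8400 = 0.9046.

0.9046


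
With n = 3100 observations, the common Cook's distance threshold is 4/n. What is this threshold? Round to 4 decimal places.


Using the rule of thumb:
Threshold = 4 / 3100 = 0.0013.

0.0013


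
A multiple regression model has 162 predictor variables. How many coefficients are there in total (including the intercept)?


Including the intercept, the model has 162 predictor coefficients + 1 intercept.
Total = 163.

163


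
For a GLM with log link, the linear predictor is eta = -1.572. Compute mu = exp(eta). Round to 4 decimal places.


The inverse log link gives:
mu = exp(-1.572) = 0.2076.

0.2076


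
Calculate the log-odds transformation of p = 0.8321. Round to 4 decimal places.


Compute the odds: 0.8321/0.1679 = 4.9559.
Take the natural log: ln(4.9559) = 1.6006.

1.6006


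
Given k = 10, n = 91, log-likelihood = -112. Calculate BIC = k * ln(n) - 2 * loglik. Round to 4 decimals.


Compute k*ln(n) = 10*ln(91) = 10*4.510860 = 45.108600.
Then -2*loglik = 224.
BIC = 45.108600 + 224 = 269.108600, which rounds to 269.1086.

269.1086


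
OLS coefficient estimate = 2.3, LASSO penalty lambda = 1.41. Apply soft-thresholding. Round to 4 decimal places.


Absolute value: |2.3| = 2.3.
Compare to lambda = 1.41.
Since |beta| > lambda, coefficient = sign(beta)*(|beta| - lambda) = 0.8900.

0.8900


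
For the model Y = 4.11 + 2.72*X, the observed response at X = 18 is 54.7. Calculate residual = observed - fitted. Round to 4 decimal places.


Fitted value at X = 18 is yhat = 4.11 + 2.72*18 = 53.0700.
Residual = 54.7 - 53.0700 = 1.6300.

1.6300


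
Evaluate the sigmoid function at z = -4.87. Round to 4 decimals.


First, exp(4.8700) = 130.3209.
Then sigma(z) = 1/(1 + 130.3209) = 0.0076.

0.0076


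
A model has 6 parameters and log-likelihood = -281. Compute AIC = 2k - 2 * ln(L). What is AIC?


AIC = 2*6 - 2*(-281).
= 12 + 562 = 574.

574


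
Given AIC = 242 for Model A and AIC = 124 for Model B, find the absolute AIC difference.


|AIC_A - AIC_B| = |242 - 124| = 118.
Model B is preferred (lower AIC).

118


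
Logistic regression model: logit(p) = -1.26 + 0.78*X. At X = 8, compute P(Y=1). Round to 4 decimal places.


Compute z = -1.26 + (0.78)(8) = 4.9800.
exp(-z) = 0.0069.
P = 1/(1 + 0.0069) = 0.9932.

0.9932


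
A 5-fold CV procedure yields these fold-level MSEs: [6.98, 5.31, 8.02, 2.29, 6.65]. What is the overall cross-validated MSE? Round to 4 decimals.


Total MSE across folds = 29.2500.
CV-MSE = 29.2500/5 = 5.8500.

5.8500


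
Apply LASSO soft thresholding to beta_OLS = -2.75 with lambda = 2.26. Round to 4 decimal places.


Absolute value: |-2.75| = 2.75.
Compare to lambda = 2.26.
Since |beta| > lambda, coefficient = sign(beta)*(|beta| - lambda) = -0.4900.

-0.4900


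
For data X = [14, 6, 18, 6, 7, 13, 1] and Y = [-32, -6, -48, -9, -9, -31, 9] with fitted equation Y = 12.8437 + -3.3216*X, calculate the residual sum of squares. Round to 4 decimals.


Compute predicted values, then residuals = yi - yhat_i.
Residuals: [1.6587, 1.0859, -1.0549, -1.9141, 1.4075, -0.6629, -0.5221].
SSres = sum(residual^2) = 11.4001.

11.4001


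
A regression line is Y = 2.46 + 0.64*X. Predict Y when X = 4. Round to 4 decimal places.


Predicted value:
Y = 2.46 + (0.64)(4) = 2.46 + 2.5600 = 5.0200.

5.0200


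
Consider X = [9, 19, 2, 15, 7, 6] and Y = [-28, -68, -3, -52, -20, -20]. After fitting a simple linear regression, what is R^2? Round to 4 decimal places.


After computing the OLS fit (b0=4.9693, b1=-3.8072):
SSres = 9.5700, SStot = 2840.8333.
R^2 = 1 - 9.5700/2840.8333 = 0.9966.

0.9966


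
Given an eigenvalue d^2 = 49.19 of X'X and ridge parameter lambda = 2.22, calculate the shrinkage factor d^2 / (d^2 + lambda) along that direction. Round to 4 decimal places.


d^2 + lambda = 49.19 + 2.22 = 51.4100.
Shrinkage factor = 49.19/51.4100 = 0.9568.

0.9568


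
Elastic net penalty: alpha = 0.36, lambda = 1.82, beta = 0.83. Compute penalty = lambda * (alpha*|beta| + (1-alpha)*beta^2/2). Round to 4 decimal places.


Compute:
L1 = 0.36 * 0.83 = 0.2988.
L2 = 0.64 * 0.83^2 / 2 = 0.2204.
Penalty = 1.82 * (0.2988 + 0.2204) = 0.9450.

0.9450


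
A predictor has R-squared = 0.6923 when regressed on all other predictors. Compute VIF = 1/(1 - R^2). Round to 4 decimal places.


Denominator: 1 - 0.6923 = 0.3077.
VIF = 1 / 0.3077 = 3.2499.

3.2499


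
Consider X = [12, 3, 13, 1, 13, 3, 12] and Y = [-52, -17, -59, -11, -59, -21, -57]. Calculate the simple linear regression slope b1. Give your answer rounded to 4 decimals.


First compute the means: xbar = 8.1429, ybar = -39.4286.
Then S_xx = sum((xi - xbar)^2) = 180.8571.
S_xy = sum((xi - xbar)(yi - ybar)) = -719.5714.
b1 = S_xy / S_xx = -719.5714 / 180.8571 = -3.9787.

-3.9787


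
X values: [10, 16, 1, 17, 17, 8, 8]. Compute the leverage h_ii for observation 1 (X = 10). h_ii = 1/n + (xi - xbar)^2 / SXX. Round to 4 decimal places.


n = 7, xbar = 11.0000.
SXX = sum((xi - xbar)^2) = 216.0000.
h = 1/7 + (10 - 11.0000)^2 / 216.0000 = 0.1475.

0.1475


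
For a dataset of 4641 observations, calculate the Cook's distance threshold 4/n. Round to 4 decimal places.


Using the rule of thumb:
Threshold = 4 / 4641 = 0.0009.

0.0009


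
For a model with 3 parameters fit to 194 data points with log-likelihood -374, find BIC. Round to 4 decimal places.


ln(194) = 5.267858.
k * ln(n) = 3 * 5.267858 = 15.803574.
-2L = 748.
BIC = 15.803574 + 748 = 763.803574, which rounds to 763.8036.

763.8036


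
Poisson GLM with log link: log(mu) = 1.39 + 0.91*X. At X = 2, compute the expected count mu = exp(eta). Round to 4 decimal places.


eta = 1.39 + 0.91 * 2 = 3.2100.
mu = exp(3.2100) = 24.7791.

24.7791


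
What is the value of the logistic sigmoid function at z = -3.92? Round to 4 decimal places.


Compute exp(3.9200) = 50.4004.
Sigmoid = 1 / (1 + 50.4004) = 1 / 51.4004 = 0.0195.

0.0195


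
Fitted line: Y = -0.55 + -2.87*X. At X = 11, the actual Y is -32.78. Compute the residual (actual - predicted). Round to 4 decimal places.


Compute yhat = -0.55 + (-2.87)(11) = -32.1200.
Residual = actual - predicted = -32.78 - -32.1200 = -0.6600.

-0.6600


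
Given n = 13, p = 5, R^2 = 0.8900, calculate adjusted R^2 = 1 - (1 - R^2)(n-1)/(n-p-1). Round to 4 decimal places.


Using the formula:
(1 - 0.8900) = 0.1100.
Multiply by 12/7: 0.1100 * 12 = 1.3200, then 1.3200 / 7 = 0.1886.
Adj R^2 = 1 - 0.1886 = 0.8114.

0.8114


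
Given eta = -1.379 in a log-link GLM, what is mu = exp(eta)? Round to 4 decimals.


mu = exp(eta) = exp(-1.379).
= 0.2518.

0.2518


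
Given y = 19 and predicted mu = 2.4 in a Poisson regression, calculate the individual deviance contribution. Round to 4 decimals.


y/mu = 19/2.4 = 7.916667 (approx.), and ln(19/2.4) = 2.068970.
y * ln(y/mu) = 19 * 2.068970 = 39.310430.
y - mu = 16.6.
D = 2 * (39.310430 - 16.6) = 45.420860, which rounds to 45.4209.

45.4209


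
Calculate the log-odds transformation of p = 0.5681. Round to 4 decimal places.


1 - p = 0.4319.
p/(1-p) = 1.3154.
logit = ln(1.3154) = 0.2741.

0.2741


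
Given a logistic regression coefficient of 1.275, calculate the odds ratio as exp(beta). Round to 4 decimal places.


Odds ratio = exp(beta) = exp(1.275).
= 3.5787.

3.5787


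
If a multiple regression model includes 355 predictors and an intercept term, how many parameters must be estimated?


Each predictor gets one coefficient, plus one intercept.
Total parameters = 355 + 1 = 356.

356


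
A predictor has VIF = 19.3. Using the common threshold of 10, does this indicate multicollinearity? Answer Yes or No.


Check: VIF = 19.3 vs threshold = 10.
Since 19.3 >= 10, the answer is Yes.

Yes


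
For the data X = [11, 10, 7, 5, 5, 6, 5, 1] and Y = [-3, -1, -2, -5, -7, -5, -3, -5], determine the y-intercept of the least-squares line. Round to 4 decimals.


Compute b1 = 0.3849 from the OLS formula.
With xbar = 6.2500 and ybar = -3.8750, the intercept is:
b0 = -3.8750 - 0.3849 * 6.2500 = -6.2806.

-6.2806


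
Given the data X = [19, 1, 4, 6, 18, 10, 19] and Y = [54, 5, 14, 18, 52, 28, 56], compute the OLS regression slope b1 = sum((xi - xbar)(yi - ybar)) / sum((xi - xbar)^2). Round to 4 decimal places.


First compute the means: xbar = 11.0000, ybar = 32.4286.
Then S_xx = sum((xi - xbar)^2) = 352.0000.
S_xy = sum((xi - xbar)(yi - ybar)) = 978.0000.
b1 = S_xy / S_xx = 978.0000 / 352.0000 = 2.7784.

2.7784


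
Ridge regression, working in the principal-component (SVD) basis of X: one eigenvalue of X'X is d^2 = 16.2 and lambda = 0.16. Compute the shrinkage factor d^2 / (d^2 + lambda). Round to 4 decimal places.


Compute the denominator: 16.2 + 0.16 = 16.3600.
Shrinkage factor = 16.2 / 16.3600 = 0.9902.

0.9902


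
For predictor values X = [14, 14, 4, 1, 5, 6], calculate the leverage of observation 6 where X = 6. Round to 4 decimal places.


Compute xbar = 7.3333 with n = 6 observations.
SXX = 147.3333.
Leverage = 1/6 + (6 - 7.3333)^2/147.3333 = 0.1787.

0.1787


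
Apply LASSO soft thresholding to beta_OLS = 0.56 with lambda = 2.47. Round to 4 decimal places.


Absolute value: |0.56| = 0.56.
Compare to lambda = 2.47.
Since |beta| <= lambda, the coefficient is set to 0.

0.0000


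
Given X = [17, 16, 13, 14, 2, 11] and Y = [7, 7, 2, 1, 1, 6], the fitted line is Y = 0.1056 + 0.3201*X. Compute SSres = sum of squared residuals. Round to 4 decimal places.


For each point, residual = actual - predicted.
Residuals: [1.4527, 1.7728, -2.2669, -3.5870, 0.2542, 2.3733].
Sum of squared residuals = 28.9557.

28.9557


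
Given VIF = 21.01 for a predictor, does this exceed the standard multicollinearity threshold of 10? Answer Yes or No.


Check: VIF = 21.01 vs threshold = 10.
Since 21.01 >= 10, the answer is Yes.

Yes


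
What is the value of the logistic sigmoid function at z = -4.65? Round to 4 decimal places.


Compute exp(4.6500) = 104.5850.
Sigmoid = 1 / (1 + 104.5850) = 1 / 105.5850 = 0.0095.

0.0095


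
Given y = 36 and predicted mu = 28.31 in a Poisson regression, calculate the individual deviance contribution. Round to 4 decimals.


First: ln(36/28.31) = 0.240304.
Then: 36 * 0.240304 = 8.650944.
y - mu = 36 - 28.31 = 7.69.
D = 2(8.650944 - 7.69) = 1.921888, which rounds to 1.9219.

1.9219


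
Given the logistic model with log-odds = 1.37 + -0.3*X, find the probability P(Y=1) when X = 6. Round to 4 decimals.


Linear predictor: z = 1.37 + -0.3 * 6 = -0.4300.
P = 1/(1 + exp(0.4300)) = 1/(1 + 1.5373) = 0.3941.

0.3941


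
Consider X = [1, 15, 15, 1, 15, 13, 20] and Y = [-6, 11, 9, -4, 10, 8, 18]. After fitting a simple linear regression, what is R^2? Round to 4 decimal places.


The fitted line is Y = -6.4617 + 1.1404*X.
SSres = 8.3187, SStot = 439.7143.
R^2 = 1 - SSres/SStot = 0.9811.

0.9811


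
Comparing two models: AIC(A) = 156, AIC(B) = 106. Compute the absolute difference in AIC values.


Compute |156 - 106| = 50.
Model B has the smaller AIC.

50


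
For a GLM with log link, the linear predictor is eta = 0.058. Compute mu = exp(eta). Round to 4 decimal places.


The inverse log link gives:
mu = exp(0.058) = 1.0597.

1.0597


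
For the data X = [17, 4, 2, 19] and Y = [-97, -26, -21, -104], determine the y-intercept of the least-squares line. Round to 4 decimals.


Compute b1 = -5.0961 from the OLS formula.
With xbar = 10.5000 and ybar = -62.0000, the intercept is:
b0 = -62.0000 - -5.0961 * 10.5000 = -8.4913.

-8.4913


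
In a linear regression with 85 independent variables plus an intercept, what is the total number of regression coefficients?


Total coefficients = number of predictors + 1 (for the intercept).
= 85 + 1 = 86.

86


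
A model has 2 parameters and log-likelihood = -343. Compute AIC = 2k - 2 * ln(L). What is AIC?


AIC = 2*2 - 2*(-343).
= 4 + 686 = 690.

690


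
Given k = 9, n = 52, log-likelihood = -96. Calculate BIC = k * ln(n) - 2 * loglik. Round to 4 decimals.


Compute k*ln(n) = 9*ln(52) = 9*3.951244 = 35.561196.
Then -2*loglik = 192.
BIC = 35.561196 + 192 = 227.561196, which rounds to 227.5612.

227.5612


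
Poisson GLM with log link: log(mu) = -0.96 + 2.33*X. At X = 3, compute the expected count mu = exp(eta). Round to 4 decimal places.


Linear predictor: eta = -0.96 + (2.33)(3) = 6.0300.
Expected count: mu = exp(6.0300) = 415.7150.

415.7150


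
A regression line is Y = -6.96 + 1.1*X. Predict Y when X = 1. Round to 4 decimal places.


Substitute X = 1 into the equation:
Y = -6.96 + 1.1 * 1 = -6.96 + 1.1000 = -5.8600.

-5.8600


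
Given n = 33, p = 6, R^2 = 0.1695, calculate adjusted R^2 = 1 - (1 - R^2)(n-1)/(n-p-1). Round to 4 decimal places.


Adjusted R^2 = 1 - (1 - R^2) * (n-1)/(n-p-1).
(1 - R^2) = 0.8305.
(n-1)/(n-p-1) = 32/26.
(1 - R^2) * (n-1) = 0.8305 * 32 = 26.5760.
Divide by (n-p-1): 26.5760 / 26 = 1.0222.
Adj R^2 = 1 - 1.0222 = -0.0222.

-0.0222


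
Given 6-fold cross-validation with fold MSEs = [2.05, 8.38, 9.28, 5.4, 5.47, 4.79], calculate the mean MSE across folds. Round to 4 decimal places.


Sum of fold MSEs = 35.3700.
Average = 35.3700 / 6 = 5.8950.

5.8950


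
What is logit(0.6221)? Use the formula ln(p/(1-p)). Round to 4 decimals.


The odds are p/(1-p) = 0.6221 / 0.3779 = 1.6462.
logit(p) = ln(1.6462) = 0.4985.

0.4985


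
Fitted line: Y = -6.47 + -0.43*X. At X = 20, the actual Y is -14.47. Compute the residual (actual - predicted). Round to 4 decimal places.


Compute yhat = -6.47 + (-0.43)(20) = -15.0700.
Residual = actual - predicted = -14.47 - -15.0700 = 0.6000.

0.6000


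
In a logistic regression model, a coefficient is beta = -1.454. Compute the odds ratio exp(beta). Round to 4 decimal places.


Odds ratio = exp(beta) = exp(-1.454).
= 0.2336.

0.2336


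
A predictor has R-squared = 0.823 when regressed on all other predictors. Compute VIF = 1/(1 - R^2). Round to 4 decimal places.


VIF = 1 / (1 - 0.823).
= 1 / 0.177 = 5.6497.

5.6497


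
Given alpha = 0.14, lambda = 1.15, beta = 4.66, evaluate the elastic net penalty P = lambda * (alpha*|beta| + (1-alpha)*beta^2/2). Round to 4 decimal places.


L1 component = 0.14 * |4.66| = 0.6524.
L2 component = 0.86 * 4.66^2 / 2 = 9.3377.
Penalty = 1.15 * (0.6524 + 9.3377) = 1.15 * 9.9901 = 11.4886.

11.4886


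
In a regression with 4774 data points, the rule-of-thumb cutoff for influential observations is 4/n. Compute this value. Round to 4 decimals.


Using the rule of thumb:
Threshold = 4 / 4774 = 0.0008.

0.0008


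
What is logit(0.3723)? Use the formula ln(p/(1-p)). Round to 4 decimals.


1 - p = 0.6277.
p/(1-p) = 0.5931.
logit = ln(0.5931) = -0.5224.

-0.5224


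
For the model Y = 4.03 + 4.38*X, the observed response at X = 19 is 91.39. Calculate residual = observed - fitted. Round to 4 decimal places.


Compute yhat = 4.03 + (4.38)(19) = 87.2500.
Residual = actual - predicted = 91.39 - 87.2500 = 4.1400.

4.1400


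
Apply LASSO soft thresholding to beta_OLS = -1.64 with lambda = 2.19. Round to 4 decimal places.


Check: |-1.64| = 1.64 vs lambda = 2.19.
Since |beta| <= lambda, the coefficient is set to 0.
Soft-thresholded coefficient = 0.0000.

0.0000


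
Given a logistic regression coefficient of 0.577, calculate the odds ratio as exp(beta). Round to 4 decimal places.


Odds ratio = exp(beta) = exp(0.577).
= 1.7807.

1.7807


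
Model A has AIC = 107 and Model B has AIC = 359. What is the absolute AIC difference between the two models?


Absolute difference = |107 - 359| = 252.
The model with lower AIC (A) is preferred.

252


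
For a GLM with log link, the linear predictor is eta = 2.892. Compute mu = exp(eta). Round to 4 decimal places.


Apply the inverse link:
mu = e^2.892 = 18.0293.

18.0293


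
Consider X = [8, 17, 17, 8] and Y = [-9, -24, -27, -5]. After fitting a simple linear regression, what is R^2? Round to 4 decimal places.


Fit the OLS line: b0 = 9.4444, b1 = -2.0556.
SSres = 12.5000.
SStot = 354.7500.
R^2 = 1 - 12.5000/354.7500 = 0.9648.

0.9648


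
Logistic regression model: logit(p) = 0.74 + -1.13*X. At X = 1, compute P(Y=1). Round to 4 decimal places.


z = 0.74 + -1.13 * 1 = -0.3900.
Sigmoid: P = 1 / (1 + exp(0.3900)) = 0.4037.

0.4037


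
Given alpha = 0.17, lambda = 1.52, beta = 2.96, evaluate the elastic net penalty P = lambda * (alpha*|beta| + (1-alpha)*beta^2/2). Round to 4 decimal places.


L1 component = 0.17 * |2.96| = 0.5032.
L2 component = 0.83 * 2.96^2 / 2 = 3.6361.
Penalty = 1.52 * (0.5032 + 3.6361) = 1.52 * 4.1393 = 6.2917.

6.2917


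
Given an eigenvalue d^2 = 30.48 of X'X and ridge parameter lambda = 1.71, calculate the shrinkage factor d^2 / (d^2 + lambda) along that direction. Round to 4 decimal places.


d^2 + lambda = 30.48 + 1.71 = 32.1900.
Shrinkage factor = 30.48/32.1900 = 0.9469.

0.9469


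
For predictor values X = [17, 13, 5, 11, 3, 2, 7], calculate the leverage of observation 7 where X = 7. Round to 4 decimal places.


n = 7, xbar = 8.2857.
SXX = sum((xi - xbar)^2) = 185.4286.
h = 1/7 + (7 - 8.2857)^2 / 185.4286 = 0.1518.

0.1518


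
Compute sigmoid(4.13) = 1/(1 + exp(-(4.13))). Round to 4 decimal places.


exp(-4.1300) = 0.0161.
1 + exp(-z) = 1.0161.
sigmoid = 1/1.0161 = 0.9842.

0.9842


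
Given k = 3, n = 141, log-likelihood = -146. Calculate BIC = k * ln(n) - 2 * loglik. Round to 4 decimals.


ln(141) = 4.948760.
k * ln(n) = 3 * 4.948760 = 14.846280.
-2L = 292.
BIC = 14.846280 + 292 = 306.846280, which rounds to 306.8463.

306.8463


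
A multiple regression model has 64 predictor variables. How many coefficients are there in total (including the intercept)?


Each predictor gets one coefficient, plus one intercept.
Total parameters = 64 + 1 = 65.

65


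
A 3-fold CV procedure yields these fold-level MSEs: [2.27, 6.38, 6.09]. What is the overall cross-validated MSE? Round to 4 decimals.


Total MSE across folds = 14.7400.
CV-MSE = 14.7400/3 = 4.9133.

4.9133


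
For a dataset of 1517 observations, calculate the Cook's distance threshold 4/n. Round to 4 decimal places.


The threshold is 4/n.
4/1517 = 0.0026.

0.0026


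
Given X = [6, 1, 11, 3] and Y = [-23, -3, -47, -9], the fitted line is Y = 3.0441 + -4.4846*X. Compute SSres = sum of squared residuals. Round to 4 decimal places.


Compute predicted values, then residuals = yi - yhat_i.
Residuals: [0.8635, -1.5595, -0.7135, 1.4097].
SSres = sum(residual^2) = 5.6740.

5.6740


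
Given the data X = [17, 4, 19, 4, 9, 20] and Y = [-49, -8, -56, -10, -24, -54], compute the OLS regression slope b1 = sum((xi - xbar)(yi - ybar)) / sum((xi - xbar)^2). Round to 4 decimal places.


Calculate xbar = 12.1667, ybar = -33.5000.
S_xx = 274.8333, S_xy = -819.5000.
Using b1 = S_xy / S_xx = -819.5000 / 274.8333, we get b1 = -2.9818.

-2.9818


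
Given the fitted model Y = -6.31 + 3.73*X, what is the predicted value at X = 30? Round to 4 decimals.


Substitute X = 30 into the equation:
Y = -6.31 + 3.73 * 30 = -6.31 + 111.9000 = 105.5900.

105.5900


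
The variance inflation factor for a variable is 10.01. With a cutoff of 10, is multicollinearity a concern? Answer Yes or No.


Compare VIF = 10.01 to the threshold of 10.
10.01 >= 10, so the answer is Yes.

Yes


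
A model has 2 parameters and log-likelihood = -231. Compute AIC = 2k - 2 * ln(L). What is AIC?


Compute:
2k = 2*2 = 4.
-2*loglik = -2*(-231) = 462.
AIC = 4 + 462 = 466.

466


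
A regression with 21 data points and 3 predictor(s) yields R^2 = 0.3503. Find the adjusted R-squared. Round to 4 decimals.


Adjusted R^2 = 1 - (1 - R^2) * (n-1)/(n-p-1).
(1 - R^2) = 0.6497.
(n-1)/(n-p-1) = 20/17.
(1 - R^2) * (n-1) = 0.6497 * 20 = 12.9940.
Divide by (n-p-1): 12.9940 / 17 = 0.7644.
Adj R^2 = 1 - 0.7644 = 0.2356.

0.2356


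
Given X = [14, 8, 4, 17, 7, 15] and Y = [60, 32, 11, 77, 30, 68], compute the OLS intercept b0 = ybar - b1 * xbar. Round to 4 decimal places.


The slope is b1 = 4.9493.
Sample means are xbar = 10.8333 and ybar = 46.3333.
Intercept: b0 = 46.3333 - (4.9493)(10.8333) = -7.2843.

-7.2843


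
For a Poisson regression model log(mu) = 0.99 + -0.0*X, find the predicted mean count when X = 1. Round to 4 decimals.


eta = 0.99 + -0.0 * 1 = 0.9900.
mu = exp(0.9900) = 2.6912.

2.6912


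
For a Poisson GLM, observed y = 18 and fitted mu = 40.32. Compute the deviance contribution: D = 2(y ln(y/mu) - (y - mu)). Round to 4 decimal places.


y/mu = 18/40.32 = 0.446429 (approx.), and ln(18/40.32) = -0.806476.
y * ln(y/mu) = 18 * -0.806476 = -14.516568.
y - mu = -22.32.
D = 2 * (-14.516568 - -22.32) = 15.606864, which rounds to 15.6069.

15.6069


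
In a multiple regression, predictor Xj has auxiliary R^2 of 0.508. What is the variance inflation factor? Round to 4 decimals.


Denominator: 1 - 0.508 = 0.492.
VIF = 1 / 0.492 = 2.0325.

2.0325


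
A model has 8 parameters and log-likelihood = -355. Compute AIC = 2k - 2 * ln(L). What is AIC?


AIC = 2k - 2*loglik = 2(8) - 2(-355).
= 16 + 710 = 726.

726


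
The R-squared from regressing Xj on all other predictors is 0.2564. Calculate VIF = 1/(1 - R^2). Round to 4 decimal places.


VIF = 1 / (1 - 0.2564).
= 1 / 0.7436 = 1.3448.

1.3448


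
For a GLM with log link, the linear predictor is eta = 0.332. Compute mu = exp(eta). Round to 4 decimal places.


Apply the inverse link:
mu = e^0.332 = 1.3938.

1.3938


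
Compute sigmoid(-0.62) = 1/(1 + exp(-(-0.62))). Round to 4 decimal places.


First, exp(0.6200) = 1.8589.
Then sigma(z) = 1/(1 + 1.8589) = 0.3498.

0.3498


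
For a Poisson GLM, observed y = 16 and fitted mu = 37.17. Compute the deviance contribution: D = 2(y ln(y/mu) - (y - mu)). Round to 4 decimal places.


Compute y*ln(y/mu) = 16*ln(16/37.17) = 16*-0.842913 = -13.486608.
y - mu = -21.17.
D = 2*(-13.486608 - (-21.17)) = 15.366784, which rounds to 15.3668.

15.3668


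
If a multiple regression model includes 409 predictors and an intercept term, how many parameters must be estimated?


Including the intercept, the model has 409 predictor coefficients + 1 intercept.
Total = 410.

410


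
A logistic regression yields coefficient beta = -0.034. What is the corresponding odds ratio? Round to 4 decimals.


The odds ratio is computed as:
OR = e^(-0.034) = 0.9666.

0.9666


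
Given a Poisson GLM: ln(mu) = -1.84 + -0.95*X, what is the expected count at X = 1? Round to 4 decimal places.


Compute eta = -1.84 + -0.95 * 1 = -2.7900.
Apply inverse link: mu = e^-2.7900 = 0.0614.

0.0614


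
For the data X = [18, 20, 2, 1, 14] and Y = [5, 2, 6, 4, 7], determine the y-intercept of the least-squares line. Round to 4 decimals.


Compute b1 = -0.0625 from the OLS formula.
With xbar = 11.0000 and ybar = 4.8000, the intercept is:
b0 = 4.8000 - -0.0625 * 11.0000 = 5.4875.

5.4875


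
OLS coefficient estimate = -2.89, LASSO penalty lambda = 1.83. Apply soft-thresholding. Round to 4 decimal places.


|beta_OLS| = 2.89.
lambda = 1.83.
Since |beta| > lambda, coefficient = sign(beta)*(|beta| - lambda) = -1.0600.
Result = -1.0600.

-1.0600


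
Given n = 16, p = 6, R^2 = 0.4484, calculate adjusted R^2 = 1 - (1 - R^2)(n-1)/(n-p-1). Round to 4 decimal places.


Adjusted R^2 = 1 - (1 - R^2) * (n-1)/(n-p-1).
(1 - R^2) = 0.5516.
(n-1)/(n-p-1) = 15/9.
(1 - R^2) * (n-1) = 0.5516 * 15 = 8.2740.
Divide by (n-p-1): 8.2740 / 9 = 0.9193.
Adj R^2 = 1 - 0.9193 = 0.0807.

0.0807


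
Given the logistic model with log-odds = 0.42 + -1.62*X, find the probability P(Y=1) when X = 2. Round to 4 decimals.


Linear predictor: z = 0.42 + -1.62 * 2 = -2.8200.
P = 1/(1 + exp(2.8200)) = 1/(1 + 16.7769) = 0.0563.

0.0563


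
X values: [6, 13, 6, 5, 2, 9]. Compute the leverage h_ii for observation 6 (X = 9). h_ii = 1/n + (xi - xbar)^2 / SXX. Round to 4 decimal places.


Compute xbar = 6.8333 with n = 6 observations.
SXX = 70.8333.
Leverage = 1/6 + (9 - 6.8333)^2/70.8333 = 0.2329.

0.2329


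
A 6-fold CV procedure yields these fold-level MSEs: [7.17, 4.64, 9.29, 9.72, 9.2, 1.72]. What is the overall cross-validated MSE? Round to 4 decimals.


Sum of fold MSEs = 41.7400.
Average = 41.7400 / 6 = 6.9567.

6.9567


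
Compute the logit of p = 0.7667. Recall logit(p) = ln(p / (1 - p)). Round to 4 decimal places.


The odds are p/(1-p) = 0.7667 / 0.2333 = 3.2863.
logit(p) = ln(3.2863) = 1.1898.

1.1898


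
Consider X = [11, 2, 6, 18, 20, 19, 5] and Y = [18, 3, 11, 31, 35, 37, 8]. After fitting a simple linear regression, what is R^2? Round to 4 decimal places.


Fit the OLS line: b0 = -0.9409, b1 = 1.8467.
SSres = 13.5908.
SStot = 1151.7143.
R^2 = 1 - 13.5908/1151.7143 = 0.9882.

0.9882


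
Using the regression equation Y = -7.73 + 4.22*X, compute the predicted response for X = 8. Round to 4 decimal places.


Predicted value:
Y = -7.73 + (4.22)(8) = -7.73 + 33.7600 = 26.0300.

26.0300


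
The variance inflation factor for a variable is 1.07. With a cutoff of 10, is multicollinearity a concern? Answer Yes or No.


Compare VIF = 1.07 to the threshold of 10.
1.07 < 10, so the answer is No.

No


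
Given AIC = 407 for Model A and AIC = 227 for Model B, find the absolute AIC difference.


Absolute difference = |407 - 227| = 180.
The model with lower AIC (B) is preferred.

180


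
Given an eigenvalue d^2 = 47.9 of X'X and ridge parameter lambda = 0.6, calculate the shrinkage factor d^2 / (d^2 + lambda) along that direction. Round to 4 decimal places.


Denominator = d^2 + lambda = 47.9 + 0.6 = 48.5000.
Shrinkage = 47.9 / 48.5000 = 0.9876.

0.9876


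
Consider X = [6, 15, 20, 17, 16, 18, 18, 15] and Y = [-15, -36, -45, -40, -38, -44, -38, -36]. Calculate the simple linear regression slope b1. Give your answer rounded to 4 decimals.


The sample means are xbar = 15.6250 and ybar = -36.5000.
Compute S_xx = 125.8750 and S_xy = -271.5000.
Slope b1 = S_xy / S_xx = -271.5000 / 125.8750 = -2.1569.

-2.1569


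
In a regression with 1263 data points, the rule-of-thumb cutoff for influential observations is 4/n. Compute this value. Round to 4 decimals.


Using the rule of thumb:
Threshold = 4 / 1263 = 0.0032.

0.0032


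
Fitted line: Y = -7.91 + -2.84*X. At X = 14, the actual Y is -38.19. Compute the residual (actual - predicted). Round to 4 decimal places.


Compute yhat = -7.91 + (-2.84)(14) = -47.6700.
Residual = actual - predicted = -38.19 - -47.6700 = 9.4800.

9.4800


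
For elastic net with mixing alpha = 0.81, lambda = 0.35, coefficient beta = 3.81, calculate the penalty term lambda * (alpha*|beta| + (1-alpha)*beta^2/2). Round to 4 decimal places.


alpha * |beta| = 0.81 * 3.81 = 3.0861.
(1-alpha) * beta^2/2 = 0.19 * 14.5161/2 = 1.3790.
Total = 0.35 * (3.0861 + 1.3790) = 1.5628.

1.5628


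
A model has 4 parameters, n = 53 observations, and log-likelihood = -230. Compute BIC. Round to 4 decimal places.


ln(53) = 3.970292.
k * ln(n) = 4 * 3.970292 = 15.881168.
-2L = 460.
BIC = 15.881168 + 460 = 475.881168, which rounds to 475.8812.

475.8812


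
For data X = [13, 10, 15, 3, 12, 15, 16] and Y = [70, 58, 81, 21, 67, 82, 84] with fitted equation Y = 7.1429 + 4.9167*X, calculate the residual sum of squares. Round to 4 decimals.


Compute predicted values, then residuals = yi - yhat_i.
Residuals: [-1.0600, 1.6901, 0.1066, -0.8930, 0.8567, 1.1066, -1.8101].
SSres = sum(residual^2) = 10.0238.

10.0238


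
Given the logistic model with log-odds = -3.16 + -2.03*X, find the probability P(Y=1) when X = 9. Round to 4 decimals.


Linear predictor: z = -3.16 + -2.03 * 9 = -21.4300.
P = 1/(1 + exp(21.4300)) = 1/(1 + 2027359410.0082) = 0.0000.

0.0000


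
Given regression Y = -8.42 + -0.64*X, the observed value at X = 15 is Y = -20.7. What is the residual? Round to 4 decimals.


Compute yhat = -8.42 + (-0.64)(15) = -18.0200.
Residual = actual - predicted = -20.7 - -18.0200 = -2.6800.

-2.6800


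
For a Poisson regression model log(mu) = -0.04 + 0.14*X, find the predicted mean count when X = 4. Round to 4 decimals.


Compute eta = -0.04 + 0.14 * 4 = 0.5200.
Apply inverse link: mu = e^0.5200 = 1.6820.

1.6820


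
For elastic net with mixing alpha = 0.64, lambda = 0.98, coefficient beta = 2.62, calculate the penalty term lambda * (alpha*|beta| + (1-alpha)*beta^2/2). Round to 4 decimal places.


alpha * |beta| = 0.64 * 2.62 = 1.6768.
(1-alpha) * beta^2/2 = 0.36 * 6.8644/2 = 1.2356.
Total = 0.98 * (1.6768 + 1.2356) = 2.8541.

2.8541


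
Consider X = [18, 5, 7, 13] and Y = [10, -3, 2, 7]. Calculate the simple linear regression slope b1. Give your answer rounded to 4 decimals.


First compute the means: xbar = 10.7500, ybar = 4.0000.
Then S_xx = sum((xi - xbar)^2) = 104.7500.
S_xy = sum((xi - xbar)(yi - ybar)) = 98.0000.
b1 = S_xy / S_xx = 98.0000 / 104.7500 = 0.9356.

0.9356


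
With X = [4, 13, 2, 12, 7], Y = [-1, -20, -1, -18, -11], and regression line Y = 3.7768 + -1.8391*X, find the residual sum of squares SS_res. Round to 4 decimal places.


Predicted values from Y = 3.7768 + -1.8391*X.
Residuals: [2.5796, 0.1315, -1.0986, 0.2924, -1.9031].
SSres = 11.5858.

11.5858


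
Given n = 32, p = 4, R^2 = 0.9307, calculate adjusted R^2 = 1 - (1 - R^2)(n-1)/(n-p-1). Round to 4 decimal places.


Plug in: Adj R^2 = 1 - (1 - 0.9307) * 31/27.
= 1 - 0.0693 * 31/27
= 1 - 2.1483 / 27
= 1 - 0.0796 = 0.9204.

0.9204


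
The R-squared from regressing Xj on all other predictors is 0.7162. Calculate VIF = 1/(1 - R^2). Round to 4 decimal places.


VIF = 1 / (1 - 0.7162).
= 1 / 0.2838 = 3.5236.

3.5236


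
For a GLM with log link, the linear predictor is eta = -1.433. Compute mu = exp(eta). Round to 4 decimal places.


mu = exp(eta) = exp(-1.433).
= 0.2386.

0.2386


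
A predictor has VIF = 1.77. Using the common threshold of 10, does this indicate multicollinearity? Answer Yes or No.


Check: VIF = 1.77 vs threshold = 10.
Since 1.77 < 10, the answer is No.

No


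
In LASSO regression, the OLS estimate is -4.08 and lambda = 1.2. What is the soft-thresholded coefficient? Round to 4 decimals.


Check: |-4.08| = 4.08 vs lambda = 1.2.
Since |beta| > lambda, coefficient = sign(beta)*(|beta| - lambda) = -2.8800.
Soft-thresholded coefficient = -2.8800.

-2.8800


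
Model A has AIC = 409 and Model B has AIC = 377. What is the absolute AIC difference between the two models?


Compute |409 - 377| = 32.
Model B has the smaller AIC.

32


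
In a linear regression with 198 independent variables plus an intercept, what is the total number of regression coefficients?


Total coefficients = number of predictors + 1 (for the intercept).
= 198 + 1 = 199.

199


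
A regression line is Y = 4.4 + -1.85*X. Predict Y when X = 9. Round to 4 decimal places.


Substitute X = 9 into the equation:
Y = 4.4 + -1.85 * 9 = 4.4 + -16.6500 = -12.2500.

-12.2500


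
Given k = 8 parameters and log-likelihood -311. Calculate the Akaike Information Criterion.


Compute:
2k = 2*8 = 16.
-2*loglik = -2*(-311) = 622.
AIC = 16 + 622 = 638.

638


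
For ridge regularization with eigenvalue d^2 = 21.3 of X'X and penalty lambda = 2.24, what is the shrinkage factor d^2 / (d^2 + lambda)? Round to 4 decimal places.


d^2 + lambda = 21.3 + 2.24 = 23.5400.
Shrinkage factor = 21.3/23.5400 = 0.9048.

0.9048


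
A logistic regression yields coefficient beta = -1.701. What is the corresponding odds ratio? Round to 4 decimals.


Odds ratio = exp(beta) = exp(-1.701).
= 0.1825.

0.1825


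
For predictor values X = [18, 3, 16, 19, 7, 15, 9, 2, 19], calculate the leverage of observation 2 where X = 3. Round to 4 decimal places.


Compute xbar = 12.0000 with n = 9 observations.
SXX = 374.0000.
Leverage = 1/9 + (3 - 12.0000)^2/374.0000 = 0.3277.

0.3277


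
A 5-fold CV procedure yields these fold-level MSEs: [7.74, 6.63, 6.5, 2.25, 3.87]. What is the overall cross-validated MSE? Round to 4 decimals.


Add all fold MSEs: 26.9900.
Divide by k = 5: 26.9900/5 = 5.3980.

5.3980


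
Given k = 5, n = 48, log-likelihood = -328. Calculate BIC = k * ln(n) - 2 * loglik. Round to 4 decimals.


k * ln(n) = 5 * ln(48) = 5 * 3.871201 = 19.356005.
-2 * loglik = -2 * (-328) = 656.
BIC = 19.356005 + 656 = 675.356005, which rounds to 675.3560.

675.3560


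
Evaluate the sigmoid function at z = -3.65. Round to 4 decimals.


First, exp(3.6500) = 38.4747.
Then sigma(z) = 1/(1 + 38.4747) = 0.0253.

0.0253


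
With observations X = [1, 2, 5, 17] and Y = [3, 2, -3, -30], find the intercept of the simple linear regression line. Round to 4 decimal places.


Compute b1 = -2.1075 from the OLS formula.
With xbar = 6.2500 and ybar = -7.0000, the intercept is:
b0 = -7.0000 - -2.1075 * 6.2500 = 6.1720.

6.1720


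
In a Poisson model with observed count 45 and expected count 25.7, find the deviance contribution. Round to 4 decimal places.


First: ln(45/25.7) = 0.560171.
Then: 45 * 0.560171 = 25.207695.
y - mu = 45 - 25.7 = 19.3.
D = 2(25.207695 - 19.3) = 11.815390, which rounds to 11.8154.

11.8154


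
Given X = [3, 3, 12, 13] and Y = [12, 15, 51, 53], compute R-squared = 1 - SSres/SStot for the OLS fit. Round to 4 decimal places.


The fitted line is Y = 1.4298 + 4.0413*X.
SSres = 6.5950, SStot = 1488.7500.
R^2 = 1 - SSres/SStot = 0.9956.

0.9956


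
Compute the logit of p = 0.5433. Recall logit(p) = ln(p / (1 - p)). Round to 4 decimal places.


The odds are p/(1-p) = 0.5433 / 0.4567 = 1.1896.
logit(p) = ln(1.1896) = 0.1736.

0.1736


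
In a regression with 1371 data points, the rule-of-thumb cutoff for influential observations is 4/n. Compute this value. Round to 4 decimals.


Cook's distance cutoff = 4/n = 4/1371.
= 0.0029.

0.0029


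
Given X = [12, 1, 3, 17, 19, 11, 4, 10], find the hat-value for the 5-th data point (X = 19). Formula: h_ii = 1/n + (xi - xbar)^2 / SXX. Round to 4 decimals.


Mean of X: xbar = 9.6250.
SXX = 299.8750.
For X = 19: h = 1/8 + (19 - 9.6250)^2/299.8750 = 0.4181.

0.4181


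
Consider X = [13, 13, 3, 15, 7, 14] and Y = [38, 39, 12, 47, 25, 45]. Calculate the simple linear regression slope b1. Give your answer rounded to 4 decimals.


First compute the means: xbar = 10.8333, ybar = 34.3333.
Then S_xx = sum((xi - xbar)^2) = 112.8333.
S_xy = sum((xi - xbar)(yi - ybar)) = 315.3333.
b1 = S_xy / S_xx = 315.3333 / 112.8333 = 2.7947.

2.7947


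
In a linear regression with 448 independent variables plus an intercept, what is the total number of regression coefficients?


Each predictor gets one coefficient, plus one intercept.
Total parameters = 448 + 1 = 449.

449


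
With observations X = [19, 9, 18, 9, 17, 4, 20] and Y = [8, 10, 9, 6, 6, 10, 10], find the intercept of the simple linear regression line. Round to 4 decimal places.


First find the slope: b1 = -0.0388.
Means: xbar = 13.7143, ybar = 8.4286.
b0 = ybar - b1 * xbar = 8.4286 - -0.0388 * 13.7143 = 8.9612.

8.9612


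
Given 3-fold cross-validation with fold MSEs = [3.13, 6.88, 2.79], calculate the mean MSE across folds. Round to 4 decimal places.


Add all fold MSEs: 12.8000.
Divide by k = 3: 12.8000/3 = 4.2667.

4.2667
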